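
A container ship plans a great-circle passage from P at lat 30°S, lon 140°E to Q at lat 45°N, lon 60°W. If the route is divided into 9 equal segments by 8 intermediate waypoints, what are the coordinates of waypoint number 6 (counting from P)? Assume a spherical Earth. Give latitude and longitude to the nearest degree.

Convert each endpoint to a unit vector on the sphere (x = cos φ cos λ, y = cos φ sin λ, z = sin φ).
The central angle between the endpoints is δ = arccos(p₁·p₂) ≈ 2.762 rad (158.3°).
Interpolate at f = 6/9 with slerp weights a = sin((1−f)δ)/sin δ ≈ 2.151, b = sin(fδ)/sin δ ≈ 2.604.
p = a·p₁ + b·p₂ ≈ (-0.507, -0.397, 0.765); φ = arcsin(p_z) ≈ 49.94°, λ = atan2(p_y, p_x) ≈ -141.92°.

≈ lat 50°N, lon 142°W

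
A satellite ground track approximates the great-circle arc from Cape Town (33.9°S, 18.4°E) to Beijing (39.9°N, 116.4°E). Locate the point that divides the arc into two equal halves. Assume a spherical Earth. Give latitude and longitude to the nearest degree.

≈ (5°N, 65°E)

The haversine formula gives a central angle δ ≈ 2.034 rad (116.5°) between the endpoints.
Interpolate at f = 1/2 with slerp weights a = sin((1−f)δ)/sin δ ≈ 0.950, b = sin(fδ)/sin δ ≈ 0.950.
p = a·p₁ + b·p₂ ≈ (0.424, 0.902, 0.080); φ = arcsin(p_z) ≈ 4.56°, λ = atan2(p_y, p_x) ≈ 64.81°.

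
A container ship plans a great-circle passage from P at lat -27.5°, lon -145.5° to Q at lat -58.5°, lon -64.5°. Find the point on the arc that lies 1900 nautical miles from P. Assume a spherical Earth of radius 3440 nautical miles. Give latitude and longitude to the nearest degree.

≈ lat -50°, lon -117°

Write both endpoints as unit vectors p₁, p₂ with components (cos φ cos λ, cos φ sin λ, sin φ).
The central angle between the endpoints is δ = arccos(p₁·p₂) ≈ 1.086 rad (62.2°). The total great-circle distance is δ·R ≈ 1.086 × 3440 ≈ 3735 nmi, so the target fraction is f = 1900/3735 ≈ 0.509.
Interpolate at f ≈ 0.509 with slerp weights a = sin((1−f)δ)/sin δ ≈ 0.575, b = sin(fδ)/sin δ ≈ 0.593.
p = a·p₁ + b·p₂ ≈ (-0.287, -0.568, -0.771); φ = arcsin(p_z) ≈ -50.45°, λ = atan2(p_y, p_x) ≈ -116.77°.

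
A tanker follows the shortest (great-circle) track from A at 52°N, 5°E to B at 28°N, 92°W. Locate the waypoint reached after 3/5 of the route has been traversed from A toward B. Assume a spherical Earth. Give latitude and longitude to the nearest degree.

The haversine formula gives a central angle δ ≈ 1.262 rad (72.3°) between the endpoints.
Interpolate at f = 3/5 with slerp weights a = sin((1−f)δ)/sin δ ≈ 0.508, b = sin(fδ)/sin δ ≈ 0.721.
p = a·p₁ + b·p₂ ≈ (0.289, -0.609, 0.739); φ = arcsin(p_z) ≈ 47.61°, λ = atan2(p_y, p_x) ≈ -64.60°.

≈ 48°N, 65°W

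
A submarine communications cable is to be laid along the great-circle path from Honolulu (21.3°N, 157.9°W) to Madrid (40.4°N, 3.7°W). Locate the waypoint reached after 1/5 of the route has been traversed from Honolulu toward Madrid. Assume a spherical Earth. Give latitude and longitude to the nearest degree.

≈ 42°N, 147°W

The haversine formula gives a central angle δ ≈ 1.986 rad (113.8°) between the endpoints.
Interpolate at f = 1/5 with slerp weights a = sin((1−f)δ)/sin δ ≈ 1.093, b = sin(fδ)/sin δ ≈ 0.423.
p = a·p₁ + b·p₂ ≈ (-0.622, -0.404, 0.671); φ = arcsin(p_z) ≈ 42.14°, λ = atan2(p_y, p_x) ≈ -147.01°.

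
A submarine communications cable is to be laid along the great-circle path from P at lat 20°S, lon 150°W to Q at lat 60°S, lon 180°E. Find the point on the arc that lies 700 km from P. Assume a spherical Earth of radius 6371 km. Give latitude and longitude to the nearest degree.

Convert each endpoint to a unit vector on the sphere (x = cos φ cos λ, y = cos φ sin λ, z = sin φ).
The central angle between the endpoints is δ = arccos(p₁·p₂) ≈ 0.791 rad (45.3°). The total great-circle distance is δ·R ≈ 0.791 × 6371 ≈ 5040 km, so the target fraction is f = 700/5040 ≈ 0.139.
Interpolate at f ≈ 0.139 with slerp weights a = sin((1−f)δ)/sin δ ≈ 0.886, b = sin(fδ)/sin δ ≈ 0.154.
p = a·p₁ + b·p₂ ≈ (-0.798, -0.416, -0.436); φ = arcsin(p_z) ≈ -25.88°, λ = atan2(p_y, p_x) ≈ -152.46°.

≈ lat 26°S, lon 152°W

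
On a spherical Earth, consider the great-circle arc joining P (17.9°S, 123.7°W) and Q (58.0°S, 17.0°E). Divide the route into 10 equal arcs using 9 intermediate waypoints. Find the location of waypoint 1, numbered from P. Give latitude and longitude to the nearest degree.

≈ (27°S, 120°W)

Convert each endpoint to a unit vector on the sphere (x = cos φ cos λ, y = cos φ sin λ, z = sin φ).
The central angle between the endpoints is δ = arccos(p₁·p₂) ≈ 1.701 rad (97.4°).
Interpolate at f = 1/10 with slerp weights a = sin((1−f)δ)/sin δ ≈ 1.008, b = sin(fδ)/sin δ ≈ 0.171.
p = a·p₁ + b·p₂ ≈ (-0.446, -0.771, -0.454); φ = arcsin(p_z) ≈ -27.03°, λ = atan2(p_y, p_x) ≈ -120.01°.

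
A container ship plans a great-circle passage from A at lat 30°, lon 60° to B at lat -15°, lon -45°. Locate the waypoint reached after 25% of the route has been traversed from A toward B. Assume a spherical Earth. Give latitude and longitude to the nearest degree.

Convert each endpoint to a unit vector on the sphere (x = cos φ cos λ, y = cos φ sin λ, z = sin φ).
The central angle between the endpoints is δ = arccos(p₁·p₂) ≈ 1.924 rad (110.2°).
Interpolate at f = 0.25 with slerp weights a = sin((1−f)δ)/sin δ ≈ 1.057, b = sin(fδ)/sin δ ≈ 0.493.
p = a·p₁ + b·p₂ ≈ (0.795, 0.456, 0.401); φ = arcsin(p_z) ≈ 23.64°, λ = atan2(p_y, p_x) ≈ 29.85°.

≈ lat 24°, lon 30°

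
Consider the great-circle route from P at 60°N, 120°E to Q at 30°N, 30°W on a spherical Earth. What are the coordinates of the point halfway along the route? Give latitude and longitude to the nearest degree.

≈ 70°N, 0°E

Write both endpoints as unit vectors p₁, p₂ with components (cos φ cos λ, cos φ sin λ, sin φ).
The central angle between the endpoints is δ = arccos(p₁·p₂) ≈ 1.513 rad (86.7°).
Interpolate at f = 1/2 with slerp weights a = sin((1−f)δ)/sin δ ≈ 0.687, b = sin(fδ)/sin δ ≈ 0.687.
p = a·p₁ + b·p₂ ≈ (0.344, 0.000, 0.939); φ = arcsin(p_z) ≈ 69.90°, λ = atan2(p_y, p_x) ≈ 0.00°.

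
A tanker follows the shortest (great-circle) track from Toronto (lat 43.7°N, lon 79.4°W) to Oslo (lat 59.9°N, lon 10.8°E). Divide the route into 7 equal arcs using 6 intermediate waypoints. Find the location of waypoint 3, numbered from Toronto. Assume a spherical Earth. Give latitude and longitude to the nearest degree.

≈ lat 59°N, lon 51°W

Write both endpoints as unit vectors p₁, p₂ with components (cos φ cos λ, cos φ sin λ, sin φ).
The central angle between the endpoints is δ = arccos(p₁·p₂) ≈ 0.932 rad (53.4°).
Interpolate at f = 3/7 with slerp weights a = sin((1−f)δ)/sin δ ≈ 0.632, b = sin(fδ)/sin δ ≈ 0.484.
p = a·p₁ + b·p₂ ≈ (0.323, -0.404, 0.856); φ = arcsin(p_z) ≈ 58.87°, λ = atan2(p_y, p_x) ≈ -51.37°.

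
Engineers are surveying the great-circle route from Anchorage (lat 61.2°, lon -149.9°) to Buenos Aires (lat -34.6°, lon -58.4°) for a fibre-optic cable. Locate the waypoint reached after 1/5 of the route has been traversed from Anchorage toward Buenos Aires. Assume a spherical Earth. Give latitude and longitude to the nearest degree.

From cos δ = sin φ₁ sin φ₂ + cos φ₁ cos φ₂ cos Δλ, the central angle is δ ≈ 2.104 rad (120.5°).
Interpolate at f = 1/5 with slerp weights a = sin((1−f)δ)/sin δ ≈ 1.154, b = sin(fδ)/sin δ ≈ 0.474.
p = a·p₁ + b·p₂ ≈ (-0.276, -0.611, 0.742); φ = arcsin(p_z) ≈ 47.88°, λ = atan2(p_y, p_x) ≈ -114.33°.

≈ lat 48°, lon -114°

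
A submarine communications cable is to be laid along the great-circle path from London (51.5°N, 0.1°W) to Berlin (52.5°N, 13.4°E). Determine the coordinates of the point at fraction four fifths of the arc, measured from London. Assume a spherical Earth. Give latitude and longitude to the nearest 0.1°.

≈ (52.4°N, 10.7°E)

From cos δ = sin φ₁ sin φ₂ + cos φ₁ cos φ₂ cos Δλ, the central angle is δ ≈ 0.146 rad (8.4°).
Interpolate at f = 4/5 with slerp weights a = sin((1−f)δ)/sin δ ≈ 0.201, b = sin(fδ)/sin δ ≈ 0.801.
p = a·p₁ + b·p₂ ≈ (0.599, 0.113, 0.793); φ = arcsin(p_z) ≈ 52.42°, λ = atan2(p_y, p_x) ≈ 10.66°.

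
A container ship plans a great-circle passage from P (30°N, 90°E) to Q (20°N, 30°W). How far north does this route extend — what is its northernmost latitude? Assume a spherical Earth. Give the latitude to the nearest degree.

The great circle lies in the plane with unit normal n̂ = (p₁ × p₂)/|p₁ × p₂|.
Here n̂_z ≈ -0.725; the vertex latitude is φ_max = arccos|n̂_z| ≈ 43.5°.
Check via Clairaut: cos φ_max = |cos φ₁| · sin C = cos(30.0°)·sin(56.9°) ≈ 0.725, again giving ≈ 43.5°.

≈ 44°N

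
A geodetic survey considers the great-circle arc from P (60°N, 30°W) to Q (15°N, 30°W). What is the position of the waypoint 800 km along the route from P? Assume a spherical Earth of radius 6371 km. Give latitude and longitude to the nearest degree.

Convert each endpoint to a unit vector on the sphere (x = cos φ cos λ, y = cos φ sin λ, z = sin φ).
The central angle between the endpoints is δ = arccos(p₁·p₂) ≈ 0.785 rad (45.0°). The total great-circle distance is δ·R ≈ 0.785 × 6371 ≈ 5004 km, so the target fraction is f = 800/5004 ≈ 0.160.
Interpolate at f ≈ 0.160 with slerp weights a = sin((1−f)δ)/sin δ ≈ 0.867, b = sin(fδ)/sin δ ≈ 0.177.
p = a·p₁ + b·p₂ ≈ (0.524, -0.302, 0.797); φ = arcsin(p_z) ≈ 52.81°, λ = atan2(p_y, p_x) ≈ -30.00°.

≈ (53°N, 30°W)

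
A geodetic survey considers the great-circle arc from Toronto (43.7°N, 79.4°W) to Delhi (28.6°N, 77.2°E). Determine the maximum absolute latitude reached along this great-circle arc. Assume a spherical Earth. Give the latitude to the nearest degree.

≈ 75°N

The great circle lies in the plane with unit normal n̂ = (p₁ × p₂)/|p₁ × p₂|.
Here n̂_z ≈ +0.260; the vertex latitude is φ_max = arccos|n̂_z| ≈ 74.9°.
Check via Clairaut: cos φ_max = |cos φ₁| · sin C = cos(43.7°)·sin(21.1°) ≈ 0.260, again giving ≈ 74.9°.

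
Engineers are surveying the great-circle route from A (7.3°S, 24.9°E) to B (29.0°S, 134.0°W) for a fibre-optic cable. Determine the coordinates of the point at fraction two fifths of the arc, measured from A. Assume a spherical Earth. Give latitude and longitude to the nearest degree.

≈ (52°S, 15°W)

Convert each endpoint to a unit vector on the sphere (x = cos φ cos λ, y = cos φ sin λ, z = sin φ).
The central angle between the endpoints is δ = arccos(p₁·p₂) ≈ 2.415 rad (138.4°).
Interpolate at f = 2/5 with slerp weights a = sin((1−f)δ)/sin δ ≈ 1.495, b = sin(fδ)/sin δ ≈ 1.239.
p = a·p₁ + b·p₂ ≈ (0.592, -0.155, -0.791); φ = arcsin(p_z) ≈ -52.25°, λ = atan2(p_y, p_x) ≈ -14.69°.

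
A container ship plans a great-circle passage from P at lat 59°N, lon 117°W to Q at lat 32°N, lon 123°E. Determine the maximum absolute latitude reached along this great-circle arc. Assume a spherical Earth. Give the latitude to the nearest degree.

≈ 67°N

The great circle lies in the plane with unit normal n̂ = (p₁ × p₂)/|p₁ × p₂|.
Here n̂_z ≈ -0.389; the vertex latitude is φ_max = arccos|n̂_z| ≈ 67.1°.
Check via Clairaut: cos φ_max = |cos φ₁| · sin C = cos(59.0°)·sin(49.1°) ≈ 0.389, again giving ≈ 67.1°.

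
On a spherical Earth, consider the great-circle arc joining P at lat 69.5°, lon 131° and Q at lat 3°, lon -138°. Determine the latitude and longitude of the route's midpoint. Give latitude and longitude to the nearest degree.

≈ lat 43°, lon -157°

The haversine formula gives a central angle δ ≈ 1.528 rad (87.5°) between the endpoints.
Interpolate at f = 1/2 with slerp weights a = sin((1−f)δ)/sin δ ≈ 0.692, b = sin(fδ)/sin δ ≈ 0.692.
p = a·p₁ + b·p₂ ≈ (-0.673, -0.280, 0.685); φ = arcsin(p_z) ≈ 43.22°, λ = atan2(p_y, p_x) ≈ -157.43°.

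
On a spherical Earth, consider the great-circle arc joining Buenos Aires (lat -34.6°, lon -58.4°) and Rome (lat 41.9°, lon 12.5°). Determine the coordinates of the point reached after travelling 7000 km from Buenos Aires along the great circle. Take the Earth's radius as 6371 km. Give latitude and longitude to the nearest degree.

≈ lat 15°, lon -17°

Write both endpoints as unit vectors p₁, p₂ with components (cos φ cos λ, cos φ sin λ, sin φ).
The central angle between the endpoints is δ = arccos(p₁·p₂) ≈ 1.751 rad (100.3°). The total great-circle distance is δ·R ≈ 1.751 × 6371 ≈ 11152 km, so the target fraction is f = 7000/11152 ≈ 0.628.
Interpolate at f ≈ 0.628 with slerp weights a = sin((1−f)δ)/sin δ ≈ 0.617, b = sin(fδ)/sin δ ≈ 0.905.
p = a·p₁ + b·p₂ ≈ (0.924, -0.286, 0.254); φ = arcsin(p_z) ≈ 14.74°, λ = atan2(p_y, p_x) ≈ -17.23°.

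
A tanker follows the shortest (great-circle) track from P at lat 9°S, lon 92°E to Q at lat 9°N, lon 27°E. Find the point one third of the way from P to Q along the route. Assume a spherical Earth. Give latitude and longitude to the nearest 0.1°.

Write both endpoints as unit vectors p₁, p₂ with components (cos φ cos λ, cos φ sin λ, sin φ).
The central angle between the endpoints is δ = arccos(p₁·p₂) ≈ 1.173 rad (67.2°).
Interpolate at f = 1/3 with slerp weights a = sin((1−f)δ)/sin δ ≈ 0.764, b = sin(fδ)/sin δ ≈ 0.413.
p = a·p₁ + b·p₂ ≈ (0.337, 0.940, -0.055); φ = arcsin(p_z) ≈ -3.15°, λ = atan2(p_y, p_x) ≈ 70.25°.

≈ lat 3.1°S, lon 70.3°E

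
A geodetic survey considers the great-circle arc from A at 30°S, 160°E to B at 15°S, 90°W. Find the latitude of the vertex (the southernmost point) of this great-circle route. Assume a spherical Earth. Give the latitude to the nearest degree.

≈ 37°S

The great circle lies in the plane with unit normal n̂ = (p₁ × p₂)/|p₁ × p₂|.
Here n̂_z ≈ +0.796; the vertex latitude is φ_max = arccos|n̂_z| ≈ 37.3°.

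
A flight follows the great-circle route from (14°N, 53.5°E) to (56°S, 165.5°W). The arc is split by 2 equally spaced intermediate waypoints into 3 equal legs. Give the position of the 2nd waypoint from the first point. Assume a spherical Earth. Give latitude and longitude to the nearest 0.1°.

≈ (57.8°S, 110.7°E)

Write both endpoints as unit vectors p₁, p₂ with components (cos φ cos λ, cos φ sin λ, sin φ).
The central angle between the endpoints is δ = arccos(p₁·p₂) ≈ 2.242 rad (128.5°).
Interpolate at f = 2/3 with slerp weights a = sin((1−f)δ)/sin δ ≈ 0.868, b = sin(fδ)/sin δ ≈ 1.274.
p = a·p₁ + b·p₂ ≈ (-0.188, 0.499, -0.846); φ = arcsin(p_z) ≈ -57.77°, λ = atan2(p_y, p_x) ≈ 110.69°.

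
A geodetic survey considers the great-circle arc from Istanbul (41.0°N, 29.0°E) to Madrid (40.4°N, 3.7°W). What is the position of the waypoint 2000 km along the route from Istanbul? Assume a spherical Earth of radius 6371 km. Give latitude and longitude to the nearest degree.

≈ 41°N, 5°E

The haversine formula gives a central angle δ ≈ 0.430 rad (24.7°) between the endpoints. The total great-circle distance is δ·R ≈ 0.430 × 6371 ≈ 2741 km, so the target fraction is f = 2000/2741 ≈ 0.730.
Interpolate at f ≈ 0.730 with slerp weights a = sin((1−f)δ)/sin δ ≈ 0.278, b = sin(fδ)/sin δ ≈ 0.740.
p = a·p₁ + b·p₂ ≈ (0.746, 0.065, 0.662); φ = arcsin(p_z) ≈ 41.48°, λ = atan2(p_y, p_x) ≈ 5.01°.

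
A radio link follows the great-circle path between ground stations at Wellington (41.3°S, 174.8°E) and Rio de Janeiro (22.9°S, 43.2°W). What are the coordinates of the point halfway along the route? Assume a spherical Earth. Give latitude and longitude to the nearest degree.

From cos δ = sin φ₁ sin φ₂ + cos φ₁ cos φ₂ cos Δλ, the central angle is δ ≈ 1.863 rad (106.8°).
Interpolate at f = 1/2 with slerp weights a = sin((1−f)δ)/sin δ ≈ 0.838, b = sin(fδ)/sin δ ≈ 0.838.
p = a·p₁ + b·p₂ ≈ (-0.064, -0.472, -0.879); φ = arcsin(p_z) ≈ -61.58°, λ = atan2(p_y, p_x) ≈ -97.76°.

≈ 62°S, 98°W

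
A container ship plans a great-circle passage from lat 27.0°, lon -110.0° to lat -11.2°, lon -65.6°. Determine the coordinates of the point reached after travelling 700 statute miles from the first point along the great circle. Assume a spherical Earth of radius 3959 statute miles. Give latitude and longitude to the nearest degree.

The haversine formula gives a central angle δ ≈ 1.005 rad (57.6°) between the endpoints. The total great-circle distance is δ·R ≈ 1.005 × 3959 ≈ 3978 mi, so the target fraction is f = 700/3978 ≈ 0.176.
Interpolate at f ≈ 0.176 with slerp weights a = sin((1−f)δ)/sin δ ≈ 0.873, b = sin(fδ)/sin δ ≈ 0.208.
p = a·p₁ + b·p₂ ≈ (-0.181, -0.917, 0.356); φ = arcsin(p_z) ≈ 20.84°, λ = atan2(p_y, p_x) ≈ -101.20°.

≈ lat 21°, lon -101°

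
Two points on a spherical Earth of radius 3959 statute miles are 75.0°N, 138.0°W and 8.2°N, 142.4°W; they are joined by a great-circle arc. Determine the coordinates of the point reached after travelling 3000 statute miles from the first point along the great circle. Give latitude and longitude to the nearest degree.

Convert each endpoint to a unit vector on the sphere (x = cos φ cos λ, y = cos φ sin λ, z = sin φ).
The central angle between the endpoints is δ = arccos(p₁·p₂) ≈ 1.167 rad (66.8°). The total great-circle distance is δ·R ≈ 1.167 × 3959 ≈ 4619 mi, so the target fraction is f = 3000/4619 ≈ 0.649.
Interpolate at f ≈ 0.649 with slerp weights a = sin((1−f)δ)/sin δ ≈ 0.432, b = sin(fδ)/sin δ ≈ 0.748.
p = a·p₁ + b·p₂ ≈ (-0.669, -0.526, 0.524); φ = arcsin(p_z) ≈ 31.62°, λ = atan2(p_y, p_x) ≈ -141.82°.

≈ 32°N, 142°W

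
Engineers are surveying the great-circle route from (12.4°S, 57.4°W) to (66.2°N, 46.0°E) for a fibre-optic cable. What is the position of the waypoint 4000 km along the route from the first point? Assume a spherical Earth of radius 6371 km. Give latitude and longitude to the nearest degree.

Convert each endpoint to a unit vector on the sphere (x = cos φ cos λ, y = cos φ sin λ, z = sin φ).
The central angle between the endpoints is δ = arccos(p₁·p₂) ≈ 1.863 rad (106.7°). The total great-circle distance is δ·R ≈ 1.863 × 6371 ≈ 11868 km, so the target fraction is f = 4000/11868 ≈ 0.337.
Interpolate at f ≈ 0.337 with slerp weights a = sin((1−f)δ)/sin δ ≈ 0.986, b = sin(fδ)/sin δ ≈ 0.613.
p = a·p₁ + b·p₂ ≈ (0.691, -0.633, 0.350); φ = arcsin(p_z) ≈ 20.46°, λ = atan2(p_y, p_x) ≈ -42.51°.

≈ (20°N, 43°W)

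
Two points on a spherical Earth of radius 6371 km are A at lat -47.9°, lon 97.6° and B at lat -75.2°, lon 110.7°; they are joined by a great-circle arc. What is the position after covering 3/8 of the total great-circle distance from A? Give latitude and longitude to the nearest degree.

≈ lat -58°, lon 100°

From cos δ = sin φ₁ sin φ₂ + cos φ₁ cos φ₂ cos Δλ, the central angle is δ ≈ 0.486 rad (27.9°).
Interpolate at f = 3/8 with slerp weights a = sin((1−f)δ)/sin δ ≈ 0.640, b = sin(fδ)/sin δ ≈ 0.388.
p = a·p₁ + b·p₂ ≈ (-0.092, 0.518, -0.850); φ = arcsin(p_z) ≈ -58.24°, λ = atan2(p_y, p_x) ≈ 100.05°.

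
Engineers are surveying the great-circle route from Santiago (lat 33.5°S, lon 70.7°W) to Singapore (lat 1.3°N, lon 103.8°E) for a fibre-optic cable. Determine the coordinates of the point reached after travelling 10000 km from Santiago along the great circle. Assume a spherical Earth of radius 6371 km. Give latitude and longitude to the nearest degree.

≈ lat 55°S, lon 91°E

From cos δ = sin φ₁ sin φ₂ + cos φ₁ cos φ₂ cos Δλ, the central angle is δ ≈ 2.572 rad (147.4°). The total great-circle distance is δ·R ≈ 2.572 × 6371 ≈ 16389 km, so the target fraction is f = 10000/16389 ≈ 0.610.
Interpolate at f ≈ 0.610 with slerp weights a = sin((1−f)δ)/sin δ ≈ 1.564, b = sin(fδ)/sin δ ≈ 1.856.
p = a·p₁ + b·p₂ ≈ (-0.011, 0.570, -0.821); φ = arcsin(p_z) ≈ -55.21°, λ = atan2(p_y, p_x) ≈ 91.14°.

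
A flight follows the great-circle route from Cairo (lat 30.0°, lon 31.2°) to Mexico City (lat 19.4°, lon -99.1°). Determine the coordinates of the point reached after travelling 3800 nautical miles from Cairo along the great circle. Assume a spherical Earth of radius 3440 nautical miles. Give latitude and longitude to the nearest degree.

≈ lat 46°, lon -50°

From cos δ = sin φ₁ sin φ₂ + cos φ₁ cos φ₂ cos Δλ, the central angle is δ ≈ 1.941 rad (111.2°). The total great-circle distance is δ·R ≈ 1.941 × 3440 ≈ 6679 nmi, so the target fraction is f = 3800/6679 ≈ 0.569.
Interpolate at f ≈ 0.569 with slerp weights a = sin((1−f)δ)/sin δ ≈ 0.797, b = sin(fδ)/sin δ ≈ 0.958.
p = a·p₁ + b·p₂ ≈ (0.447, -0.535, 0.717); φ = arcsin(p_z) ≈ 45.78°, λ = atan2(p_y, p_x) ≈ -50.12°.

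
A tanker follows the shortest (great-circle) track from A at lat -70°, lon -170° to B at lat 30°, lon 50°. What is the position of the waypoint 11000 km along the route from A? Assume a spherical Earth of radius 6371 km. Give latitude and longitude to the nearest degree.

≈ lat -4°, lon 60°

Convert each endpoint to a unit vector on the sphere (x = cos φ cos λ, y = cos φ sin λ, z = sin φ).
The central angle between the endpoints is δ = arccos(p₁·p₂) ≈ 2.342 rad (134.2°). The total great-circle distance is δ·R ≈ 2.342 × 6371 ≈ 14919 km, so the target fraction is f = 11000/14919 ≈ 0.737.
Interpolate at f ≈ 0.737 with slerp weights a = sin((1−f)δ)/sin δ ≈ 0.804, b = sin(fδ)/sin δ ≈ 1.377.
p = a·p₁ + b·p₂ ≈ (0.496, 0.866, -0.067); φ = arcsin(p_z) ≈ -3.86°, λ = atan2(p_y, p_x) ≈ 60.21°.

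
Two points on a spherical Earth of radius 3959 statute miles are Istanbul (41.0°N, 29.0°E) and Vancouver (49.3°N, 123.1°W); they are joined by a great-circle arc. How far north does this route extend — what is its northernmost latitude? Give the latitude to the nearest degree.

≈ 77°N

The great circle lies in the plane with unit normal n̂ = (p₁ × p₂)/|p₁ × p₂|.
Here n̂_z ≈ -0.231; the vertex latitude is φ_max = arccos|n̂_z| ≈ 76.7°.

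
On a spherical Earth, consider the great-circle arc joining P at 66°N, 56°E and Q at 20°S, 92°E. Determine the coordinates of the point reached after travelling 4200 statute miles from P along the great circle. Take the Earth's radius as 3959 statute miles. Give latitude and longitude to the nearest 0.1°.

≈ 8.6°N, 85.2°E

Write both endpoints as unit vectors p₁, p₂ with components (cos φ cos λ, cos φ sin λ, sin φ).
The central angle between the endpoints is δ = arccos(p₁·p₂) ≈ 1.574 rad (90.2°). The total great-circle distance is δ·R ≈ 1.574 × 3959 ≈ 6232 mi, so the target fraction is f = 4200/6232 ≈ 0.674.
Interpolate at f ≈ 0.674 with slerp weights a = sin((1−f)δ)/sin δ ≈ 0.491, b = sin(fδ)/sin δ ≈ 0.873.
p = a·p₁ + b·p₂ ≈ (0.083, 0.985, 0.150); φ = arcsin(p_z) ≈ 8.63°, λ = atan2(p_y, p_x) ≈ 85.18°.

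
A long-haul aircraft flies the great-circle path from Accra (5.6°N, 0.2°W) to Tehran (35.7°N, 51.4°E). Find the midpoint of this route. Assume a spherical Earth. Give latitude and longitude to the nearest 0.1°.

Convert each endpoint to a unit vector on the sphere (x = cos φ cos λ, y = cos φ sin λ, z = sin φ).
The central angle between the endpoints is δ = arccos(p₁·p₂) ≈ 0.978 rad (56.0°).
Interpolate at f = 1/2 with slerp weights a = sin((1−f)δ)/sin δ ≈ 0.566, b = sin(fδ)/sin δ ≈ 0.566.
p = a·p₁ + b·p₂ ≈ (0.851, 0.357, 0.386); φ = arcsin(p_z) ≈ 22.69°, λ = atan2(p_y, p_x) ≈ 22.80°.

≈ 22.7°N, 22.8°E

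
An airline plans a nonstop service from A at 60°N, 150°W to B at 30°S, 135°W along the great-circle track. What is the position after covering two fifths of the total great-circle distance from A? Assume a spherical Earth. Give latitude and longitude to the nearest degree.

≈ 24°N, 142°W

Convert each endpoint to a unit vector on the sphere (x = cos φ cos λ, y = cos φ sin λ, z = sin φ).
The central angle between the endpoints is δ = arccos(p₁·p₂) ≈ 1.586 rad (90.8°).
Interpolate at f = 2/5 with slerp weights a = sin((1−f)δ)/sin δ ≈ 0.814, b = sin(fδ)/sin δ ≈ 0.593.
p = a·p₁ + b·p₂ ≈ (-0.715, -0.566, 0.409); φ = arcsin(p_z) ≈ 24.13°, λ = atan2(p_y, p_x) ≈ -141.63°.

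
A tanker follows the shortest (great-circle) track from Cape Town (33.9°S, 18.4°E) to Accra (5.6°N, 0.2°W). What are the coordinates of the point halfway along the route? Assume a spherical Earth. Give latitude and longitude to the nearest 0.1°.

≈ (14.3°S, 8.3°E)

Write both endpoints as unit vectors p₁, p₂ with components (cos φ cos λ, cos φ sin λ, sin φ).
The central angle between the endpoints is δ = arccos(p₁·p₂) ≈ 0.755 rad (43.2°).
Interpolate at f = 1/2 with slerp weights a = sin((1−f)δ)/sin δ ≈ 0.538, b = sin(fδ)/sin δ ≈ 0.538.
p = a·p₁ + b·p₂ ≈ (0.959, 0.139, -0.247); φ = arcsin(p_z) ≈ -14.33°, λ = atan2(p_y, p_x) ≈ 8.25°.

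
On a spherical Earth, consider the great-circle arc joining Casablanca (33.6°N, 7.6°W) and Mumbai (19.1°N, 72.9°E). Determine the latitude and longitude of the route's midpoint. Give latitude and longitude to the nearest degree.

≈ (33°N, 36°E)

Write both endpoints as unit vectors p₁, p₂ with components (cos φ cos λ, cos φ sin λ, sin φ).
The central angle between the endpoints is δ = arccos(p₁·p₂) ≈ 1.255 rad (71.9°).
Interpolate at f = 1/2 with slerp weights a = sin((1−f)δ)/sin δ ≈ 0.618, b = sin(fδ)/sin δ ≈ 0.618.
p = a·p₁ + b·p₂ ≈ (0.681, 0.490, 0.544); φ = arcsin(p_z) ≈ 32.95°, λ = atan2(p_y, p_x) ≈ 35.70°.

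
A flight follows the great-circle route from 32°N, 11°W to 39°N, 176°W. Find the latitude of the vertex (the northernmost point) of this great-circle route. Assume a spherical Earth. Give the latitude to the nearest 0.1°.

≈ 79.7°N

The great circle lies in the plane with unit normal n̂ = (p₁ × p₂)/|p₁ × p₂|.
Here n̂_z ≈ -0.179; the vertex latitude is φ_max = arccos|n̂_z| ≈ 79.7°.
Check via Clairaut: cos φ_max = |cos φ₁| · sin C = cos(32.0°)·sin(12.2°) ≈ 0.179, again giving ≈ 79.7°.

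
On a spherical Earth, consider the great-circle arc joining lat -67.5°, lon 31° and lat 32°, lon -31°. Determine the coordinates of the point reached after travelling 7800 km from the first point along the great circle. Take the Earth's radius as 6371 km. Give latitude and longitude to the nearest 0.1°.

≈ lat -5.5°, lon -17.7°

Convert each endpoint to a unit vector on the sphere (x = cos φ cos λ, y = cos φ sin λ, z = sin φ).
The central angle between the endpoints is δ = arccos(p₁·p₂) ≈ 1.915 rad (109.7°). The total great-circle distance is δ·R ≈ 1.915 × 6371 ≈ 12199 km, so the target fraction is f = 7800/12199 ≈ 0.639.
Interpolate at f ≈ 0.639 with slerp weights a = sin((1−f)δ)/sin δ ≈ 0.677, b = sin(fδ)/sin δ ≈ 0.999.
p = a·p₁ + b·p₂ ≈ (0.948, -0.303, -0.096); φ = arcsin(p_z) ≈ -5.49°, λ = atan2(p_y, p_x) ≈ -17.72°.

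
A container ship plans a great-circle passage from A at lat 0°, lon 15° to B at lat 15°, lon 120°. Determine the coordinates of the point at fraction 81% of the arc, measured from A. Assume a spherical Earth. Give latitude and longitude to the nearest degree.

≈ lat 15°, lon 99°

Write both endpoints as unit vectors p₁, p₂ with components (cos φ cos λ, cos φ sin λ, sin φ).
The central angle between the endpoints is δ = arccos(p₁·p₂) ≈ 1.823 rad (104.5°).
Interpolate at f = 0.81 with slerp weights a = sin((1−f)δ)/sin δ ≈ 0.351, b = sin(fδ)/sin δ ≈ 1.028.
p = a·p₁ + b·p₂ ≈ (-0.158, 0.951, 0.266); φ = arcsin(p_z) ≈ 15.43°, λ = atan2(p_y, p_x) ≈ 99.43°.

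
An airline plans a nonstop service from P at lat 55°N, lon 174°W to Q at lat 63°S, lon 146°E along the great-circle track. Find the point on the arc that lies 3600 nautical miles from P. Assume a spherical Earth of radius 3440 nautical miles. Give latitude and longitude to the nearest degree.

From cos δ = sin φ₁ sin φ₂ + cos φ₁ cos φ₂ cos Δλ, the central angle is δ ≈ 2.130 rad (122.0°). The total great-circle distance is δ·R ≈ 2.130 × 3440 ≈ 7327 nmi, so the target fraction is f = 3600/7327 ≈ 0.491.
Interpolate at f ≈ 0.491 with slerp weights a = sin((1−f)δ)/sin δ ≈ 1.042, b = sin(fδ)/sin δ ≈ 1.021.
p = a·p₁ + b·p₂ ≈ (-0.979, 0.197, -0.056); φ = arcsin(p_z) ≈ -3.22°, λ = atan2(p_y, p_x) ≈ 168.63°.

≈ lat 3°S, lon 169°E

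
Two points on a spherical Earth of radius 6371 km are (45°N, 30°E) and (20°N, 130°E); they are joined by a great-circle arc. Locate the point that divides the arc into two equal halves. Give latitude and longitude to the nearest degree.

From cos δ = sin φ₁ sin φ₂ + cos φ₁ cos φ₂ cos Δλ, the central angle is δ ≈ 1.444 rad (82.7°).
Interpolate at f = 1/2 with slerp weights a = sin((1−f)δ)/sin δ ≈ 0.666, b = sin(fδ)/sin δ ≈ 0.666.
p = a·p₁ + b·p₂ ≈ (0.006, 0.715, 0.699); φ = arcsin(p_z) ≈ 44.34°, λ = atan2(p_y, p_x) ≈ 89.55°.

≈ (44°N, 90°E)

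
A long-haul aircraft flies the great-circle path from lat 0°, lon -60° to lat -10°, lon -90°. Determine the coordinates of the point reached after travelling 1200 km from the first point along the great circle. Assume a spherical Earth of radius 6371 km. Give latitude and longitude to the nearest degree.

Convert each endpoint to a unit vector on the sphere (x = cos φ cos λ, y = cos φ sin λ, z = sin φ).
The central angle between the endpoints is δ = arccos(p₁·p₂) ≈ 0.549 rad (31.5°). The total great-circle distance is δ·R ≈ 0.549 × 6371 ≈ 3500 km, so the target fraction is f = 1200/3500 ≈ 0.343.
Interpolate at f ≈ 0.343 with slerp weights a = sin((1−f)δ)/sin δ ≈ 0.676, b = sin(fδ)/sin δ ≈ 0.359.
p = a·p₁ + b·p₂ ≈ (0.338, -0.939, -0.062); φ = arcsin(p_z) ≈ -3.57°, λ = atan2(p_y, p_x) ≈ -70.19°.

≈ lat -4°, lon -70°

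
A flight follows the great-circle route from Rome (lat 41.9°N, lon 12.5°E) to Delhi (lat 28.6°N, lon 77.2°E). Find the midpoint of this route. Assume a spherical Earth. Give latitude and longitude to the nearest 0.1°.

Convert each endpoint to a unit vector on the sphere (x = cos φ cos λ, y = cos φ sin λ, z = sin φ).
The central angle between the endpoints is δ = arccos(p₁·p₂) ≈ 0.929 rad (53.2°).
Interpolate at f = 1/2 with slerp weights a = sin((1−f)δ)/sin δ ≈ 0.559, b = sin(fδ)/sin δ ≈ 0.559.
p = a·p₁ + b·p₂ ≈ (0.515, 0.569, 0.641); φ = arcsin(p_z) ≈ 39.88°, λ = atan2(p_y, p_x) ≈ 47.84°.

≈ lat 39.9°N, lon 47.8°E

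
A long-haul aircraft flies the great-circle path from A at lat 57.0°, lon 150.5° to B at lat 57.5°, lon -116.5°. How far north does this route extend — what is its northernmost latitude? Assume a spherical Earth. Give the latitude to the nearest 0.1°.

≈ 66.1°

The great circle lies in the plane with unit normal n̂ = (p₁ × p₂)/|p₁ × p₂|.
Here n̂_z ≈ +0.405; the vertex latitude is φ_max = arccos|n̂_z| ≈ 66.1°.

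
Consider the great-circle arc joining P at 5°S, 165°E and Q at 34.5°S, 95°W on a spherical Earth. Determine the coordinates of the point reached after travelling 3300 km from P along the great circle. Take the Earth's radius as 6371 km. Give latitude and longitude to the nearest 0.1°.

≈ 21.2°S, 169.4°W

Convert each endpoint to a unit vector on the sphere (x = cos φ cos λ, y = cos φ sin λ, z = sin φ).
The central angle between the endpoints is δ = arccos(p₁·p₂) ≈ 1.664 rad (95.3°). The total great-circle distance is δ·R ≈ 1.664 × 6371 ≈ 10602 km, so the target fraction is f = 3300/10602 ≈ 0.311.
Interpolate at f ≈ 0.311 with slerp weights a = sin((1−f)δ)/sin δ ≈ 0.915, b = sin(fδ)/sin δ ≈ 0.497.
p = a·p₁ + b·p₂ ≈ (-0.916, -0.172, -0.361); φ = arcsin(p_z) ≈ -21.19°, λ = atan2(p_y, p_x) ≈ -169.35°.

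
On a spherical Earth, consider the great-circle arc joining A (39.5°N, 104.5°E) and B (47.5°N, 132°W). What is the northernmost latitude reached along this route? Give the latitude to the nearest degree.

The great circle lies in the plane with unit normal n̂ = (p₁ × p₂)/|p₁ × p₂|.
Here n̂_z ≈ +0.442; the vertex latitude is φ_max = arccos|n̂_z| ≈ 63.8°.
Check via Clairaut: cos φ_max = |cos φ₁| · sin C = cos(39.5°)·sin(34.9°) ≈ 0.442, again giving ≈ 63.8°.

≈ 64°N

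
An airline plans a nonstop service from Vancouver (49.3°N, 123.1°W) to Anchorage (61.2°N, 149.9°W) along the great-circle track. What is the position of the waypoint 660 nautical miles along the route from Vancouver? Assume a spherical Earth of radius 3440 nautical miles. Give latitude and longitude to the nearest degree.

Write both endpoints as unit vectors p₁, p₂ with components (cos φ cos λ, cos φ sin λ, sin φ).
The central angle between the endpoints is δ = arccos(p₁·p₂) ≈ 0.334 rad (19.1°). The total great-circle distance is δ·R ≈ 0.334 × 3440 ≈ 1149 nmi, so the target fraction is f = 660/1149 ≈ 0.575.
Interpolate at f ≈ 0.575 with slerp weights a = sin((1−f)δ)/sin δ ≈ 0.432, b = sin(fδ)/sin δ ≈ 0.582.
p = a·p₁ + b·p₂ ≈ (-0.396, -0.377, 0.837); φ = arcsin(p_z) ≈ 56.86°, λ = atan2(p_y, p_x) ≈ -136.47°.

≈ (57°N, 136°W)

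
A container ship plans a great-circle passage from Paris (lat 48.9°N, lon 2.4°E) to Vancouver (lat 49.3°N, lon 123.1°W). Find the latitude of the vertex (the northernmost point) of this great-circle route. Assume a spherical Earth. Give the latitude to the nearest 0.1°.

≈ 68.4°N

The great circle lies in the plane with unit normal n̂ = (p₁ × p₂)/|p₁ × p₂|.
Here n̂_z ≈ -0.369; the vertex latitude is φ_max = arccos|n̂_z| ≈ 68.4°.
Check via Clairaut: cos φ_max = |cos φ₁| · sin C = cos(48.9°)·sin(34.1°) ≈ 0.369, again giving ≈ 68.4°.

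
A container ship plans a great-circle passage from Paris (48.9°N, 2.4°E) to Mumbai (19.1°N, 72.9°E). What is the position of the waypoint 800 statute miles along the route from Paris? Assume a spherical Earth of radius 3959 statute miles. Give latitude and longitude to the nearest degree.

Convert each endpoint to a unit vector on the sphere (x = cos φ cos λ, y = cos φ sin λ, z = sin φ).
The central angle between the endpoints is δ = arccos(p₁·p₂) ≈ 1.100 rad (63.0°). The total great-circle distance is δ·R ≈ 1.100 × 3959 ≈ 4353 mi, so the target fraction is f = 800/4353 ≈ 0.184.
Interpolate at f ≈ 0.184 with slerp weights a = sin((1−f)δ)/sin δ ≈ 0.877, b = sin(fδ)/sin δ ≈ 0.225.
p = a·p₁ + b·p₂ ≈ (0.639, 0.228, 0.735); φ = arcsin(p_z) ≈ 47.30°, λ = atan2(p_y, p_x) ≈ 19.61°.

≈ 47°N, 20°E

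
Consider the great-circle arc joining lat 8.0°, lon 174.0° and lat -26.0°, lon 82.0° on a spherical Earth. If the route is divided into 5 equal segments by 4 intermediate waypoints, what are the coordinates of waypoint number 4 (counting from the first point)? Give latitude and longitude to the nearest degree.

Convert each endpoint to a unit vector on the sphere (x = cos φ cos λ, y = cos φ sin λ, z = sin φ).
The central angle between the endpoints is δ = arccos(p₁·p₂) ≈ 1.663 rad (95.3°).
Interpolate at f = 4/5 with slerp weights a = sin((1−f)δ)/sin δ ≈ 0.328, b = sin(fδ)/sin δ ≈ 0.975.
p = a·p₁ + b·p₂ ≈ (-0.201, 0.902, -0.382); φ = arcsin(p_z) ≈ -22.45°, λ = atan2(p_y, p_x) ≈ 102.56°.

≈ lat -22°, lon 103°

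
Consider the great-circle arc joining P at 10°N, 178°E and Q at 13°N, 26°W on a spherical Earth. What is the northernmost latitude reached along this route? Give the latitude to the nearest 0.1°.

≈ 44.4°N

The great circle lies in the plane with unit normal n̂ = (p₁ × p₂)/|p₁ × p₂|.
Here n̂_z ≈ +0.714; the vertex latitude is φ_max = arccos|n̂_z| ≈ 44.4°.
Check via Clairaut: cos φ_max = |cos φ₁| · sin C = cos(10.0°)·sin(46.5°) ≈ 0.714, again giving ≈ 44.4°.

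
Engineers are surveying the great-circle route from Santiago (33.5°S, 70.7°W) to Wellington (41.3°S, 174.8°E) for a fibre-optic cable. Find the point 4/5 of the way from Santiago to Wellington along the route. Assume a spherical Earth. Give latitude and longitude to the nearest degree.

Convert each endpoint to a unit vector on the sphere (x = cos φ cos λ, y = cos φ sin λ, z = sin φ).
The central angle between the endpoints is δ = arccos(p₁·p₂) ≈ 1.466 rad (84.0°).
Interpolate at f = 4/5 with slerp weights a = sin((1−f)δ)/sin δ ≈ 0.291, b = sin(fδ)/sin δ ≈ 0.927.
p = a·p₁ + b·p₂ ≈ (-0.613, -0.166, -0.772); φ = arcsin(p_z) ≈ -50.55°, λ = atan2(p_y, p_x) ≈ -164.89°.

≈ 51°S, 165°W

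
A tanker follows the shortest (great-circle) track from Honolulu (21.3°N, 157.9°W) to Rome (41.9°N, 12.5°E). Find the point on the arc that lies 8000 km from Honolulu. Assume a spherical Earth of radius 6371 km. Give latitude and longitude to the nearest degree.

≈ 82°N, 46°W

The haversine formula gives a central angle δ ≈ 2.028 rad (116.2°) between the endpoints. The total great-circle distance is δ·R ≈ 2.028 × 6371 ≈ 12918 km, so the target fraction is f = 8000/12918 ≈ 0.619.
Interpolate at f ≈ 0.619 with slerp weights a = sin((1−f)δ)/sin δ ≈ 0.777, b = sin(fδ)/sin δ ≈ 1.059.
p = a·p₁ + b·p₂ ≈ (0.099, -0.102, 0.990); φ = arcsin(p_z) ≈ 81.84°, λ = atan2(p_y, p_x) ≈ -45.84°.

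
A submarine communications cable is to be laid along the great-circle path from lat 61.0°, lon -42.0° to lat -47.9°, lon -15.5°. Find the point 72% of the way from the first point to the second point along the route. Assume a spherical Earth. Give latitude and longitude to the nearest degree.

Convert each endpoint to a unit vector on the sphere (x = cos φ cos λ, y = cos φ sin λ, z = sin φ).
The central angle between the endpoints is δ = arccos(p₁·p₂) ≈ 1.937 rad (111.0°).
Interpolate at f = 0.72 with slerp weights a = sin((1−f)δ)/sin δ ≈ 0.553, b = sin(fδ)/sin δ ≈ 1.054.
p = a·p₁ + b·p₂ ≈ (0.880, -0.368, -0.299); φ = arcsin(p_z) ≈ -17.39°, λ = atan2(p_y, p_x) ≈ -22.70°.

≈ lat -17°, lon -23°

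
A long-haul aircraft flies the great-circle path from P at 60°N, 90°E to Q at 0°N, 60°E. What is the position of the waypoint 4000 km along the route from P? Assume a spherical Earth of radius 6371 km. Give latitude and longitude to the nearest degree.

≈ 27°N, 69°E

The haversine formula gives a central angle δ ≈ 1.123 rad (64.3°) between the endpoints. The total great-circle distance is δ·R ≈ 1.123 × 6371 ≈ 7154 km, so the target fraction is f = 4000/7154 ≈ 0.559.
Interpolate at f ≈ 0.559 with slerp weights a = sin((1−f)δ)/sin δ ≈ 0.527, b = sin(fδ)/sin δ ≈ 0.652.
p = a·p₁ + b·p₂ ≈ (0.326, 0.828, 0.456); φ = arcsin(p_z) ≈ 27.16°, λ = atan2(p_y, p_x) ≈ 68.52°.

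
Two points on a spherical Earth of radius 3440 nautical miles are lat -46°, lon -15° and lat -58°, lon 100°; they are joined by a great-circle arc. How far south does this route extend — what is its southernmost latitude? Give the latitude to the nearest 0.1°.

The great circle lies in the plane with unit normal n̂ = (p₁ × p₂)/|p₁ × p₂|.
Here n̂_z ≈ +0.375; the vertex latitude is φ_max = arccos|n̂_z| ≈ 68.0°.
Check via Clairaut: cos φ_max = |cos φ₁| · sin C = cos(46.0°)·sin(147.4°) ≈ 0.375, again giving ≈ 68.0°.

≈ -68.0°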